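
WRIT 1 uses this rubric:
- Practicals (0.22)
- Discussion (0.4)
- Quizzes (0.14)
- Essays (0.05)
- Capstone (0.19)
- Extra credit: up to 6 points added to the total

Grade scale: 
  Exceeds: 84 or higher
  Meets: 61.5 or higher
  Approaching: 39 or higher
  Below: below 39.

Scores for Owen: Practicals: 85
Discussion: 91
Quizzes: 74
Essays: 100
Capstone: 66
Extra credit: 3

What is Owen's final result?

Exceeds

Weighted total:
  Practicals 85 × 0.22 = 18.7
  Discussion 91 × 0.4 = 36.4
  Quizzes 74 × 0.14 = 10.36
  Essays 100 × 0.05 = 5
  Capstone 66 × 0.19 = 12.54
Sum = 83
Extra credit: 83 + 3 = 86
86 ≥ 84 → Exceeds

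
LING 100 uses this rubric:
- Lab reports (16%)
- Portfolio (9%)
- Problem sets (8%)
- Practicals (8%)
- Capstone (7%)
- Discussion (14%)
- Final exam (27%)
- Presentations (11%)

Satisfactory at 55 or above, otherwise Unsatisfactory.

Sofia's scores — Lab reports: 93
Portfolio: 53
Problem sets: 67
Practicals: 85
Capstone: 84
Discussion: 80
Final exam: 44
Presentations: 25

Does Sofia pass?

Weighted total:
  Lab reports 93 × 0.16 = 14.88
  Portfolio 53 × 0.09 = 4.77
  Problem sets 67 × 0.08 = 5.36
  Practicals 85 × 0.08 = 6.8
  Capstone 84 × 0.07 = 5.88
  Discussion 80 × 0.14 = 11.2
  Final exam 44 × 0.27 = 11.88
  Presentations 25 × 0.11 = 2.75
Sum = 63.52
63.52 ≥ 55 → Satisfactory

Satisfactory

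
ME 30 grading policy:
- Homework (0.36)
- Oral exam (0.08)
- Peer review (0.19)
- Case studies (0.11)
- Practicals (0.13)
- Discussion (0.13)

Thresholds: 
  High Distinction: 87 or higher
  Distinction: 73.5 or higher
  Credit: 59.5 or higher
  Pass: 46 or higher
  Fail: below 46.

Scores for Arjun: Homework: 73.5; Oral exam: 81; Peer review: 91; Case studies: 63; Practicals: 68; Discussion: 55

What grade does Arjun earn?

Credit

Weighted total:
  Homework 73.5 × 0.36 = 26.46
  Oral exam 81 × 0.08 = 6.48
  Peer review 91 × 0.19 = 17.29
  Case studies 63 × 0.11 = 6.93
  Practicals 68 × 0.13 = 8.84
  Discussion 55 × 0.13 = 7.15
Sum = 73.15
73.15 is ≥ 59.5 and < 73.5 → Credit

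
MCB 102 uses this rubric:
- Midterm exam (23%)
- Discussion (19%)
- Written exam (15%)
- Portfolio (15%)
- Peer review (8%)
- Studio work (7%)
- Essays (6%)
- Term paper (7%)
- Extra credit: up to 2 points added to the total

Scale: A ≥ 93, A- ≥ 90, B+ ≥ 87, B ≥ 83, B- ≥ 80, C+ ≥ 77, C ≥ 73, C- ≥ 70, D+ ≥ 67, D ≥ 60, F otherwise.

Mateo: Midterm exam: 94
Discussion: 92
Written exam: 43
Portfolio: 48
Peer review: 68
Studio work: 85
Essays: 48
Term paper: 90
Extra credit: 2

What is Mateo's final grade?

C

Weighted total:
  Midterm exam 94 × 0.23 = 21.62
  Discussion 92 × 0.19 = 17.48
  Written exam 43 × 0.15 = 6.45
  Portfolio 48 × 0.15 = 7.2
  Peer review 68 × 0.08 = 5.44
  Studio work 85 × 0.07 = 5.95
  Essays 48 × 0.06 = 2.88
  Term paper 90 × 0.07 = 6.3
Sum = 73.32
Extra credit: 73.32 + 2 = 75.32
75.32 is ≥ 73 and < 77 → C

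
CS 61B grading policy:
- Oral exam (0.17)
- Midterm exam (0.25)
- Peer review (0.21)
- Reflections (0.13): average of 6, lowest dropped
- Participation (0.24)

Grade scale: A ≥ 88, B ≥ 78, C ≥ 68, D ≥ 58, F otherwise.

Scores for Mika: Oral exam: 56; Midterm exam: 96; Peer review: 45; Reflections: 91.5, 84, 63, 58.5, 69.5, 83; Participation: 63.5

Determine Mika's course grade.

C

Reflections: drop 58.5 → average of remaining 5 = 391/5 = 78.2
Weighted total:
  Oral exam 56 × 0.17 = 9.52
  Midterm exam 96 × 0.25 = 24
  Peer review 45 × 0.21 = 9.45
  Reflections 78.2 × 0.13 = 10.166
  Participation 63.5 × 0.24 = 15.24
Sum = 68.376
68.376 is ≥ 68 and < 78 → C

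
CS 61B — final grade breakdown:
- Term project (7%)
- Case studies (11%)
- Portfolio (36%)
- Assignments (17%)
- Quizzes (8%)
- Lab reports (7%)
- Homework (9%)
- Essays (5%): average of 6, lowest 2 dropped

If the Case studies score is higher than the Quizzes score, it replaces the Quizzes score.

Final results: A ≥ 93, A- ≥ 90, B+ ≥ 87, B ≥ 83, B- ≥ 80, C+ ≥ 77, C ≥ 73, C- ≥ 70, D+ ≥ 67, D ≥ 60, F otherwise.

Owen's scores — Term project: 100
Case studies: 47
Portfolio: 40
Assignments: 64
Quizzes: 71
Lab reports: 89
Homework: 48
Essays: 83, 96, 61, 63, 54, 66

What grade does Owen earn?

F

Essays: drop 54, 61 → average of remaining 4 = 308/4 = 77
Case studies (47) ≤ Quizzes (71), so Quizzes stays at 71.
Weighted total:
  Term project 100 × 0.07 = 7
  Case studies 47 × 0.11 = 5.17
  Portfolio 40 × 0.36 = 14.4
  Assignments 64 × 0.17 = 10.88
  Quizzes 71 × 0.08 = 5.68
  Lab reports 89 × 0.07 = 6.23
  Homework 48 × 0.09 = 4.32
  Essays 77 × 0.05 = 3.85
Sum = 57.53
57.53 < 60 → F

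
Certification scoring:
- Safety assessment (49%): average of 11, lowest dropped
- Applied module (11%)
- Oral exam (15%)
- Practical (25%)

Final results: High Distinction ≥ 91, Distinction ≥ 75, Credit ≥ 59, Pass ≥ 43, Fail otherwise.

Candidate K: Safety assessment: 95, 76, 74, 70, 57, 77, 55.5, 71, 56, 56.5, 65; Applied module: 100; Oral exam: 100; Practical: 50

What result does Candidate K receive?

Credit

Safety assessment: drop 55.5 → average of remaining 10 = 697.5/10 = 69.75
Weighted total:
  Safety assessment 69.75 × 0.49 = 34.1775
  Applied module 100 × 0.11 = 11
  Oral exam 100 × 0.15 = 15
  Practical 50 × 0.25 = 12.5
Sum = 72.6775
72.6775 is ≥ 59 and < 75 → Credit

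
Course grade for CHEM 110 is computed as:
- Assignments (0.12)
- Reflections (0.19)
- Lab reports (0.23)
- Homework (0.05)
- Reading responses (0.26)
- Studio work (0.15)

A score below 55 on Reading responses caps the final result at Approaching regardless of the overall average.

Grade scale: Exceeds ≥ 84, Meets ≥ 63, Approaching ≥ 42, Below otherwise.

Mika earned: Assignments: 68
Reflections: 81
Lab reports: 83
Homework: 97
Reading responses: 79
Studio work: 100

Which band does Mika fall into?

Reading responses score 79 ≥ 55: minimum met.
Weighted total:
  Assignments 68 × 0.12 = 8.16
  Reflections 81 × 0.19 = 15.39
  Lab reports 83 × 0.23 = 19.09
  Homework 97 × 0.05 = 4.85
  Reading responses 79 × 0.26 = 20.54
  Studio work 100 × 0.15 = 15
Sum = 83.03
83.03 is ≥ 63 and < 84 → Meets

Meets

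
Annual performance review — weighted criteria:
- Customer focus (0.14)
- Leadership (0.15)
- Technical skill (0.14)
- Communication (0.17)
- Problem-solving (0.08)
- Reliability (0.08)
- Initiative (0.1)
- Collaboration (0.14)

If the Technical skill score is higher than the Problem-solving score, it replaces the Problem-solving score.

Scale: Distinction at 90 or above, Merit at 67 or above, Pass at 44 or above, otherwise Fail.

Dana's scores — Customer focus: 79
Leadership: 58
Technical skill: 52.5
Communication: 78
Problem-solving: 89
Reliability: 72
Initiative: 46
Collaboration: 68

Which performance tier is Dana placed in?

Technical skill (52.5) ≤ Problem-solving (89), so Problem-solving stays at 89.
Weighted total:
  Customer focus 79 × 0.14 = 11.06
  Leadership 58 × 0.15 = 8.7
  Technical skill 52.5 × 0.14 = 7.35
  Communication 78 × 0.17 = 13.26
  Problem-solving 89 × 0.08 = 7.12
  Reliability 72 × 0.08 = 5.76
  Initiative 46 × 0.1 = 4.6
  Collaboration 68 × 0.14 = 9.52
Sum = 67.37
67.37 is ≥ 67 and < 90 → Merit

Merit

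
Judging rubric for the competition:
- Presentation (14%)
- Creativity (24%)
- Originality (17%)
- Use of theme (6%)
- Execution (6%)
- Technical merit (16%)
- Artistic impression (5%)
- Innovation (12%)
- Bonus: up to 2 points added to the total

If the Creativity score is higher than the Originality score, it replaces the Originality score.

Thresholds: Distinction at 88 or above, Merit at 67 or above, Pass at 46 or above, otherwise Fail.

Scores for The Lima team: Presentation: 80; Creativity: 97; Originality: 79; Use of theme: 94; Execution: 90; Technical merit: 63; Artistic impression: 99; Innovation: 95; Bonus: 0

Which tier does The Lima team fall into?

Distinction

Creativity (97) > Originality (79), so Originality counts as 97.
Weighted total:
  Presentation 80 × 0.14 = 11.2
  Creativity 97 × 0.24 = 23.28
  Originality 97 × 0.17 = 16.49
  Use of theme 94 × 0.06 = 5.64
  Execution 90 × 0.06 = 5.4
  Technical merit 63 × 0.16 = 10.08
  Artistic impression 99 × 0.05 = 4.95
  Innovation 95 × 0.12 = 11.4
Sum = 88.44
Bonus: 88.44 + 0 = 88.44
88.44 ≥ 88 → Distinction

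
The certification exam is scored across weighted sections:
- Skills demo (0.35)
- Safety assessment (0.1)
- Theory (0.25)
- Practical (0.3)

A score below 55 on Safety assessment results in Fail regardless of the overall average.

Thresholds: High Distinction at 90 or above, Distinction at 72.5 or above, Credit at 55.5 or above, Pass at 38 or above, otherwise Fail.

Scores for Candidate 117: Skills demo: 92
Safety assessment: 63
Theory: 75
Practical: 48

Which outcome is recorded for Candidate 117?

Credit

Safety assessment score 63 ≥ 55: minimum met.
Weighted total:
  Skills demo 92 × 0.35 = 32.2
  Safety assessment 63 × 0.1 = 6.3
  Theory 75 × 0.25 = 18.75
  Practical 48 × 0.3 = 14.4
Sum = 71.65
71.65 is ≥ 55.5 and < 72.5 → Credit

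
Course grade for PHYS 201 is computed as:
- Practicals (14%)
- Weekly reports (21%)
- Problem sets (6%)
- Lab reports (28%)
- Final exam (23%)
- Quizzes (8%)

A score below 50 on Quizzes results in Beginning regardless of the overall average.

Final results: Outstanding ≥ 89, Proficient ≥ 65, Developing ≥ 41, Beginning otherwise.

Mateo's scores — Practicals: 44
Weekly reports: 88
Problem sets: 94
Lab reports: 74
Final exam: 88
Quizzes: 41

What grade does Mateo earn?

Beginning

Quizzes score 41 < 50: minimum not met.
Weighted total:
  Practicals 44 × 0.14 = 6.16
  Weekly reports 88 × 0.21 = 18.48
  Problem sets 94 × 0.06 = 5.64
  Lab reports 74 × 0.28 = 20.72
  Final exam 88 × 0.23 = 20.24
  Quizzes 41 × 0.08 = 3.28
Sum = 74.52
Because the Quizzes minimum was not met, the result is Beginning.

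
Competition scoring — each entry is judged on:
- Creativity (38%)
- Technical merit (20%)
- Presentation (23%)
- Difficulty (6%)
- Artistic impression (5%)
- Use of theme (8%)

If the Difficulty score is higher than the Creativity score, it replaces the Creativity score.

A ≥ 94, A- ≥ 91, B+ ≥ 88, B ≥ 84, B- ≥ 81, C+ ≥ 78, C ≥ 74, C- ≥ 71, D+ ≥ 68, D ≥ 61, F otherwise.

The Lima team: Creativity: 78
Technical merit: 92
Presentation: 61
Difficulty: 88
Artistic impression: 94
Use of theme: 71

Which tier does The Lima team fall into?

B-

Difficulty (88) > Creativity (78), so Creativity counts as 88.
Weighted total:
  Creativity 88 × 0.38 = 33.44
  Technical merit 92 × 0.2 = 18.4
  Presentation 61 × 0.23 = 14.03
  Difficulty 88 × 0.06 = 5.28
  Artistic impression 94 × 0.05 = 4.7
  Use of theme 71 × 0.08 = 5.68
Sum = 81.53
81.53 is ≥ 81 and < 84 → B-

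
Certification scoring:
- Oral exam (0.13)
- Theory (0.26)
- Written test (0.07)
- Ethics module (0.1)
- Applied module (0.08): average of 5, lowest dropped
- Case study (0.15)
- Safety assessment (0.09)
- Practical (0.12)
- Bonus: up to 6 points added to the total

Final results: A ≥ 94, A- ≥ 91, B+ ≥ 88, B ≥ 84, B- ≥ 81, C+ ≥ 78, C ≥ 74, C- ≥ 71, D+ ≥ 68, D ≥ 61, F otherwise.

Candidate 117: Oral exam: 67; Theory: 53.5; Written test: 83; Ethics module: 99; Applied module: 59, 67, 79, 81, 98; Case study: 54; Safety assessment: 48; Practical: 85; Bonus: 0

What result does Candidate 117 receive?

Applied module: drop 59 → average of remaining 4 = 325/4 = 81.25
Weighted total:
  Oral exam 67 × 0.13 = 8.71
  Theory 53.5 × 0.26 = 13.91
  Written test 83 × 0.07 = 5.81
  Ethics module 99 × 0.1 = 9.9
  Applied module 81.25 × 0.08 = 6.5
  Case study 54 × 0.15 = 8.1
  Safety assessment 48 × 0.09 = 4.32
  Practical 85 × 0.12 = 10.2
Sum = 67.45
Bonus: 67.45 + 0 = 67.45
67.45 is ≥ 61 and < 68 → D

D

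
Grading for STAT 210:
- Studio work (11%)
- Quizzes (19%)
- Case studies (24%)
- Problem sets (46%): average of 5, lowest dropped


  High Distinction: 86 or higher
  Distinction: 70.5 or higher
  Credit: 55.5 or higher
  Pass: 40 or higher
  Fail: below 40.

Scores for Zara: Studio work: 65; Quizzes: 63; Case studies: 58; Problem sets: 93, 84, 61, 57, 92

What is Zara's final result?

Problem sets: drop 57 → average of remaining 4 = 330/4 = 82.5
Weighted total:
  Studio work 65 × 0.11 = 7.15
  Quizzes 63 × 0.19 = 11.97
  Case studies 58 × 0.24 = 13.92
  Problem sets 82.5 × 0.46 = 37.95
Sum = 70.99
70.99 is ≥ 70.5 and < 86 → Distinction

Distinction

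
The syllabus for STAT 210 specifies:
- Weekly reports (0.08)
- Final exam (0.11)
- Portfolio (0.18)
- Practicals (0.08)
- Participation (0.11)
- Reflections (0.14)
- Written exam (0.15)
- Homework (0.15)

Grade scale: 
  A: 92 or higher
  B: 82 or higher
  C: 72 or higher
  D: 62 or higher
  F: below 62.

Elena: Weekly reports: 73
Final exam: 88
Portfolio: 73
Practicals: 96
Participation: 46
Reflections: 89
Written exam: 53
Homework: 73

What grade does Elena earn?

Weighted total:
  Weekly reports 73 × 0.08 = 5.84
  Final exam 88 × 0.11 = 9.68
  Portfolio 73 × 0.18 = 13.14
  Practicals 96 × 0.08 = 7.68
  Participation 46 × 0.11 = 5.06
  Reflections 89 × 0.14 = 12.46
  Written exam 53 × 0.15 = 7.95
  Homework 73 × 0.15 = 10.95
Sum = 72.76
72.76 is ≥ 72 and < 82 → C

C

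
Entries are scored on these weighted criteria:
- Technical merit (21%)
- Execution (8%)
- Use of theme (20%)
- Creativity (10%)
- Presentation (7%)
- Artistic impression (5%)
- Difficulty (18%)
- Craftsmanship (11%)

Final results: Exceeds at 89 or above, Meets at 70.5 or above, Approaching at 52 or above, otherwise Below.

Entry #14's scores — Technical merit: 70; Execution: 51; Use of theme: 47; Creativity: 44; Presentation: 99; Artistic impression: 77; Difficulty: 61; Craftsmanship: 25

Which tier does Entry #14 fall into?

Approaching

Weighted total:
  Technical merit 70 × 0.21 = 14.7
  Execution 51 × 0.08 = 4.08
  Use of theme 47 × 0.2 = 9.4
  Creativity 44 × 0.1 = 4.4
  Presentation 99 × 0.07 = 6.93
  Artistic impression 77 × 0.05 = 3.85
  Difficulty 61 × 0.18 = 10.98
  Craftsmanship 25 × 0.11 = 2.75
Sum = 57.09
57.09 is ≥ 52 and < 70.5 → Approaching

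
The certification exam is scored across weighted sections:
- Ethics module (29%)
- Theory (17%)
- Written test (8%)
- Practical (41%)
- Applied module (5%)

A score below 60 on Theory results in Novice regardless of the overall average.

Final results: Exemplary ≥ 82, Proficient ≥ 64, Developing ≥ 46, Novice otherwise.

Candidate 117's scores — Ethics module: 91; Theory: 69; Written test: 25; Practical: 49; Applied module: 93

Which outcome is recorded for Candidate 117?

Theory score 69 ≥ 60: minimum met.
Weighted total:
  Ethics module 91 × 0.29 = 26.39
  Theory 69 × 0.17 = 11.73
  Written test 25 × 0.08 = 2
  Practical 49 × 0.41 = 20.09
  Applied module 93 × 0.05 = 4.65
Sum = 64.86
64.86 is ≥ 64 and < 82 → Proficient

Proficient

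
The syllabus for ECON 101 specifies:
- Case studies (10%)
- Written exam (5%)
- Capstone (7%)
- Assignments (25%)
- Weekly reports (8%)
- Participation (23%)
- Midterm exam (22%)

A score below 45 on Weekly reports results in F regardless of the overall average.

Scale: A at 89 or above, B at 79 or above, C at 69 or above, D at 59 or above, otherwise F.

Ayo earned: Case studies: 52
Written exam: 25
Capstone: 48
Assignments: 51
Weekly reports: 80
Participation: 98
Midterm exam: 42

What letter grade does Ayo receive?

D

Weekly reports score 80 ≥ 45: minimum met.
Weighted total:
  Case studies 52 × 0.1 = 5.2
  Written exam 25 × 0.05 = 1.25
  Capstone 48 × 0.07 = 3.36
  Assignments 51 × 0.25 = 12.75
  Weekly reports 80 × 0.08 = 6.4
  Participation 98 × 0.23 = 22.54
  Midterm exam 42 × 0.22 = 9.24
Sum = 60.74
60.74 is ≥ 59 and < 69 → D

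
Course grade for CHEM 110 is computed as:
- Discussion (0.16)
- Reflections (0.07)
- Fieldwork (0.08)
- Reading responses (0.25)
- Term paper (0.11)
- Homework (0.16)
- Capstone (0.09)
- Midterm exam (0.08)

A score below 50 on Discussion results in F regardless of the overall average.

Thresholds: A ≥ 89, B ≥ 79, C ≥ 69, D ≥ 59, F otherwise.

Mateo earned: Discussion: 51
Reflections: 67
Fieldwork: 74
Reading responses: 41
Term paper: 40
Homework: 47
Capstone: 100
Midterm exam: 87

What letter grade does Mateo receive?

Discussion score 51 ≥ 50: minimum met.
Weighted total:
  Discussion 51 × 0.16 = 8.16
  Reflections 67 × 0.07 = 4.69
  Fieldwork 74 × 0.08 = 5.92
  Reading responses 41 × 0.25 = 10.25
  Term paper 40 × 0.11 = 4.4
  Homework 47 × 0.16 = 7.52
  Capstone 100 × 0.09 = 9
  Midterm exam 87 × 0.08 = 6.96
Sum = 56.9
56.9 < 59 → F

F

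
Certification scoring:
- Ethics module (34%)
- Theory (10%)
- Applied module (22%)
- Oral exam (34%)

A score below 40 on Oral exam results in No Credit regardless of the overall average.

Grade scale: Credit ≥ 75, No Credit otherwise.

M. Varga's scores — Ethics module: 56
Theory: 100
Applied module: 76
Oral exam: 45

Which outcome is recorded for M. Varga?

No Credit

Oral exam score 45 ≥ 40: minimum met.
Weighted total:
  Ethics module 56 × 0.34 = 19.04
  Theory 100 × 0.1 = 10
  Applied module 76 × 0.22 = 16.72
  Oral exam 45 × 0.34 = 15.3
Sum = 61.06
61.06 < 75 → No Credit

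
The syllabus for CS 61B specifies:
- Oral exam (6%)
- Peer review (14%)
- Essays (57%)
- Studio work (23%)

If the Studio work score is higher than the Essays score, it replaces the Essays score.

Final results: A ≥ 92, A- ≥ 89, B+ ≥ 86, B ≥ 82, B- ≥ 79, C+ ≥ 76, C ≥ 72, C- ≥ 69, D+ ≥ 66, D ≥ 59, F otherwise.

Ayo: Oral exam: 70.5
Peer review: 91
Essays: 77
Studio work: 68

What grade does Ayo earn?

Studio work (68) ≤ Essays (77), so Essays stays at 77.
Weighted total:
  Oral exam 70.5 × 0.06 = 4.23
  Peer review 91 × 0.14 = 12.74
  Essays 77 × 0.57 = 43.89
  Studio work 68 × 0.23 = 15.64
Sum = 76.5
76.5 is ≥ 76 and < 79 → C+

C+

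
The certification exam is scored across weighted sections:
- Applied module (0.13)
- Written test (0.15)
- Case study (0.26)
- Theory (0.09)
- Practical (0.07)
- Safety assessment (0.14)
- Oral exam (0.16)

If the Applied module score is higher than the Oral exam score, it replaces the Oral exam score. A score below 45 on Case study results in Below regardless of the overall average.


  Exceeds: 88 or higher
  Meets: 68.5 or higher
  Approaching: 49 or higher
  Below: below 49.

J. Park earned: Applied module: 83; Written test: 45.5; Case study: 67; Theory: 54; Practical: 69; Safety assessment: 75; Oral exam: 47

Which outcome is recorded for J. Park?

Meets

Applied module (83) > Oral exam (47), so Oral exam counts as 83.
Case study score 67 ≥ 45: minimum met.
Weighted total:
  Applied module 83 × 0.13 = 10.79
  Written test 45.5 × 0.15 = 6.825
  Case study 67 × 0.26 = 17.42
  Theory 54 × 0.09 = 4.86
  Practical 69 × 0.07 = 4.83
  Safety assessment 75 × 0.14 = 10.5
  Oral exam 83 × 0.16 = 13.28
Sum = 68.505
68.505 is ≥ 68.5 and < 88 → Meets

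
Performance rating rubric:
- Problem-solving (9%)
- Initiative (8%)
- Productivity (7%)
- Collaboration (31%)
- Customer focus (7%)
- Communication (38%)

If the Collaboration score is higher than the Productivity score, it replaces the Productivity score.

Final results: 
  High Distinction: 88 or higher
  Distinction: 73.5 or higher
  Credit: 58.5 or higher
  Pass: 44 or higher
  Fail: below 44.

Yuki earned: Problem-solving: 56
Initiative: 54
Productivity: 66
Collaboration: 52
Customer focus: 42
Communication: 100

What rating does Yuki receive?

Credit

Collaboration (52) ≤ Productivity (66), so Productivity stays at 66.
Weighted total:
  Problem-solving 56 × 0.09 = 5.04
  Initiative 54 × 0.08 = 4.32
  Productivity 66 × 0.07 = 4.62
  Collaboration 52 × 0.31 = 16.12
  Customer focus 42 × 0.07 = 2.94
  Communication 100 × 0.38 = 38
Sum = 71.04
71.04 is ≥ 58.5 and < 73.5 → Credit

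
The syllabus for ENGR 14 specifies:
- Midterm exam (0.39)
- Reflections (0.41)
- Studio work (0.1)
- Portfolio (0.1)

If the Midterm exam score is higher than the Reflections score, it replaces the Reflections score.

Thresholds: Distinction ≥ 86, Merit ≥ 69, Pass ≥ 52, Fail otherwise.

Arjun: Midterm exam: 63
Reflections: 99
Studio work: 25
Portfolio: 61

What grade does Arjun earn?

Midterm exam (63) ≤ Reflections (99), so Reflections stays at 99.
Weighted total:
  Midterm exam 63 × 0.39 = 24.57
  Reflections 99 × 0.41 = 40.59
  Studio work 25 × 0.1 = 2.5
  Portfolio 61 × 0.1 = 6.1
Sum = 73.76
73.76 is ≥ 69 and < 86 → Merit

Merit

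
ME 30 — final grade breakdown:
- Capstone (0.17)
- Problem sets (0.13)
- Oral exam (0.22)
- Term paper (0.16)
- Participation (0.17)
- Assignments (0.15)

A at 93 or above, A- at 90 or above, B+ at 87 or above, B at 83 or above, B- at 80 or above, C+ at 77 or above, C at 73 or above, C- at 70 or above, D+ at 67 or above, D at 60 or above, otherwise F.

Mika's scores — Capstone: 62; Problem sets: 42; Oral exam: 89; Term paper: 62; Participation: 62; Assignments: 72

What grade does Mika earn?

Weighted total:
  Capstone 62 × 0.17 = 10.54
  Problem sets 42 × 0.13 = 5.46
  Oral exam 89 × 0.22 = 19.58
  Term paper 62 × 0.16 = 9.92
  Participation 62 × 0.17 = 10.54
  Assignments 72 × 0.15 = 10.8
Sum = 66.84
66.84 is ≥ 60 and < 67 → D

D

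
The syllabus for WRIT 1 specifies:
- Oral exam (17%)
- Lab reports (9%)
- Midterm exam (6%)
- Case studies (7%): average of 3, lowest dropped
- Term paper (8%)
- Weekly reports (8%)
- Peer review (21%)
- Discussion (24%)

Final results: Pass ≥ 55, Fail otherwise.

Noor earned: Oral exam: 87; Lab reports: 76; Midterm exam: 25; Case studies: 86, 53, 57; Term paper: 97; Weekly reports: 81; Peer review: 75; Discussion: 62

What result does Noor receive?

Pass

Case studies: drop 53 → average of remaining 2 = 143/2 = 71.5
Weighted total:
  Oral exam 87 × 0.17 = 14.79
  Lab reports 76 × 0.09 = 6.84
  Midterm exam 25 × 0.06 = 1.5
  Case studies 71.5 × 0.07 = 5.005
  Term paper 97 × 0.08 = 7.76
  Weekly reports 81 × 0.08 = 6.48
  Peer review 75 × 0.21 = 15.75
  Discussion 62 × 0.24 = 14.88
Sum = 73.005
73.005 ≥ 55 → Pass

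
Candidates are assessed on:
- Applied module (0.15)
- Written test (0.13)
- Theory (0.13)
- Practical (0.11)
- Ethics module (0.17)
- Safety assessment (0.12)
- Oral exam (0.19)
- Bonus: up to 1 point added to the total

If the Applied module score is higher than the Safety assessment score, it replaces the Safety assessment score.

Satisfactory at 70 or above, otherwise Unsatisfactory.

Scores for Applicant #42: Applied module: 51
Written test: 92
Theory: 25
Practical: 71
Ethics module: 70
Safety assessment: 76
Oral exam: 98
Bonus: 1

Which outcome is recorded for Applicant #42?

Satisfactory

Applied module (51) ≤ Safety assessment (76), so Safety assessment stays at 76.
Weighted total:
  Applied module 51 × 0.15 = 7.65
  Written test 92 × 0.13 = 11.96
  Theory 25 × 0.13 = 3.25
  Practical 71 × 0.11 = 7.81
  Ethics module 70 × 0.17 = 11.9
  Safety assessment 76 × 0.12 = 9.12
  Oral exam 98 × 0.19 = 18.62
Sum = 70.31
Bonus: 70.31 + 1 = 71.31
71.31 ≥ 70 → Satisfactory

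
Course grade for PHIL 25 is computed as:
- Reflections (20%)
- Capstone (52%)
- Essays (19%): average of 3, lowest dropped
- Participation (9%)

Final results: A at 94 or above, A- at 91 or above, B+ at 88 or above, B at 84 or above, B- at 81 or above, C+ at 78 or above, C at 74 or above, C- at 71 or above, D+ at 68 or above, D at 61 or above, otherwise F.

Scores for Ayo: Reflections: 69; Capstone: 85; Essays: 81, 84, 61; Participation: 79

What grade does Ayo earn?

Essays: drop 61 → average of remaining 2 = 165/2 = 82.5
Weighted total:
  Reflections 69 × 0.2 = 13.8
  Capstone 85 × 0.52 = 44.2
  Essays 82.5 × 0.19 = 15.675
  Participation 79 × 0.09 = 7.11
Sum = 80.785
80.785 is ≥ 78 and < 81 → C+

C+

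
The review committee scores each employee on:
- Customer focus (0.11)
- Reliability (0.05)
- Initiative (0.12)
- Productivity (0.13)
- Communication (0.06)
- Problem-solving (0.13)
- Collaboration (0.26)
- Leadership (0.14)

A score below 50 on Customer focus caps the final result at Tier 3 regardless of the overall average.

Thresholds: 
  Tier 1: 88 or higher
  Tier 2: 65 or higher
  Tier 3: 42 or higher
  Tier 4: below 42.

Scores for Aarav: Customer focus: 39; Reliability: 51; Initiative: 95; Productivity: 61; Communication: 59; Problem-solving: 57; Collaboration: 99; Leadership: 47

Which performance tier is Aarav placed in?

Customer focus score 39 < 50: minimum not met.
Weighted total:
  Customer focus 39 × 0.11 = 4.29
  Reliability 51 × 0.05 = 2.55
  Initiative 95 × 0.12 = 11.4
  Productivity 61 × 0.13 = 7.93
  Communication 59 × 0.06 = 3.54
  Problem-solving 57 × 0.13 = 7.41
  Collaboration 99 × 0.26 = 25.74
  Leadership 47 × 0.14 = 6.58
Sum = 69.44
69.44 would be Tier 2; cap at Tier 3 applies → Tier 3.

Tier 3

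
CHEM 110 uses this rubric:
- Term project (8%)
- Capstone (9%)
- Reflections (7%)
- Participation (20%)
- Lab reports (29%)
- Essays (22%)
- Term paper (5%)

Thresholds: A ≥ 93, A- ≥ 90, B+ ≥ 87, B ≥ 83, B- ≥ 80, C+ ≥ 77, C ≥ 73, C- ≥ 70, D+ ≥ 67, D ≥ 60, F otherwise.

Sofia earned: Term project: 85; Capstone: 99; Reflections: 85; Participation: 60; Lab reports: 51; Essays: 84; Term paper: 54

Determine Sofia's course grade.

Weighted total:
  Term project 85 × 0.08 = 6.8
  Capstone 99 × 0.09 = 8.91
  Reflections 85 × 0.07 = 5.95
  Participation 60 × 0.2 = 12
  Lab reports 51 × 0.29 = 14.79
  Essays 84 × 0.22 = 18.48
  Term paper 54 × 0.05 = 2.7
Sum = 69.63
69.63 is ≥ 67 and < 70 → D+

D+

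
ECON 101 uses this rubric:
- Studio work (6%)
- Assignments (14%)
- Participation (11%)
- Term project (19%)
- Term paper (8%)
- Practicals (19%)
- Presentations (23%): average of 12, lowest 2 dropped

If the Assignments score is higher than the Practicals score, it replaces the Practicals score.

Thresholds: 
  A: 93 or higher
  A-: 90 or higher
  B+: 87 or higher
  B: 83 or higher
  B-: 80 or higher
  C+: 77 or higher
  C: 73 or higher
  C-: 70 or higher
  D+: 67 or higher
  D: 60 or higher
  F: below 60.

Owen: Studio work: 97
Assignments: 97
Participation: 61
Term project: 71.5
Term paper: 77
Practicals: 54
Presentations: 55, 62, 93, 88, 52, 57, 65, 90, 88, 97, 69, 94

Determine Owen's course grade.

B-

Presentations: drop 52, 55 → average of remaining 10 = 803/10 = 80.3
Assignments (97) > Practicals (54), so Practicals counts as 97.
Weighted total:
  Studio work 97 × 0.06 = 5.82
  Assignments 97 × 0.14 = 13.58
  Participation 61 × 0.11 = 6.71
  Term project 71.5 × 0.19 = 13.585
  Term paper 77 × 0.08 = 6.16
  Practicals 97 × 0.19 = 18.43
  Presentations 80.3 × 0.23 = 18.469
Sum = 82.754
82.754 is ≥ 80 and < 83 → B-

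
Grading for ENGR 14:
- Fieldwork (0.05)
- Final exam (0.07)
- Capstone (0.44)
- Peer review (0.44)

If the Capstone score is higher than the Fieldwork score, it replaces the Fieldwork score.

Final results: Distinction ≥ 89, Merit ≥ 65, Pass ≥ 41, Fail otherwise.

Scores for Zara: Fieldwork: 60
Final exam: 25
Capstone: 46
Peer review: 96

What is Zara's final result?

Merit

Capstone (46) ≤ Fieldwork (60), so Fieldwork stays at 60.
Weighted total:
  Fieldwork 60 × 0.05 = 3
  Final exam 25 × 0.07 = 1.75
  Capstone 46 × 0.44 = 20.24
  Peer review 96 × 0.44 = 42.24
Sum = 67.23
67.23 is ≥ 65 and < 89 → Merit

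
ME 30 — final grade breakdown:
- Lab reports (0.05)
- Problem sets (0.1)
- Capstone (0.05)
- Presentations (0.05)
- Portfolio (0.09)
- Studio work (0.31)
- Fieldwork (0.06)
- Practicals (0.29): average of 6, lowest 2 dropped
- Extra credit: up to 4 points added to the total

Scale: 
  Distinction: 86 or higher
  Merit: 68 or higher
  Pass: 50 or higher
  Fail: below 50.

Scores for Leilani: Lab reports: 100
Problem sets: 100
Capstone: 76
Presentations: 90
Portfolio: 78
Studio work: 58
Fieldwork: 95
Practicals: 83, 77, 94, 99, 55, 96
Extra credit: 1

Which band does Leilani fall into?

Merit

Practicals: drop 55, 77 → average of remaining 4 = 372/4 = 93
Weighted total:
  Lab reports 100 × 0.05 = 5
  Problem sets 100 × 0.1 = 10
  Capstone 76 × 0.05 = 3.8
  Presentations 90 × 0.05 = 4.5
  Portfolio 78 × 0.09 = 7.02
  Studio work 58 × 0.31 = 17.98
  Fieldwork 95 × 0.06 = 5.7
  Practicals 93 × 0.29 = 26.97
Sum = 80.97
Extra credit: 80.97 + 1 = 81.97
81.97 is ≥ 68 and < 86 → Merit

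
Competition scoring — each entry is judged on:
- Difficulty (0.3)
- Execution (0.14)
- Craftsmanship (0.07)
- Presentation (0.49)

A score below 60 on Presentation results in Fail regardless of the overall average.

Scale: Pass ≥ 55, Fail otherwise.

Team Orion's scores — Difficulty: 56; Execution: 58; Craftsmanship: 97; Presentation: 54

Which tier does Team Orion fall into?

Fail

Presentation score 54 < 60: minimum not met.
Weighted total:
  Difficulty 56 × 0.3 = 16.8
  Execution 58 × 0.14 = 8.12
  Craftsmanship 97 × 0.07 = 6.79
  Presentation 54 × 0.49 = 26.46
Sum = 58.17
Because the Presentation minimum was not met, the result is Fail.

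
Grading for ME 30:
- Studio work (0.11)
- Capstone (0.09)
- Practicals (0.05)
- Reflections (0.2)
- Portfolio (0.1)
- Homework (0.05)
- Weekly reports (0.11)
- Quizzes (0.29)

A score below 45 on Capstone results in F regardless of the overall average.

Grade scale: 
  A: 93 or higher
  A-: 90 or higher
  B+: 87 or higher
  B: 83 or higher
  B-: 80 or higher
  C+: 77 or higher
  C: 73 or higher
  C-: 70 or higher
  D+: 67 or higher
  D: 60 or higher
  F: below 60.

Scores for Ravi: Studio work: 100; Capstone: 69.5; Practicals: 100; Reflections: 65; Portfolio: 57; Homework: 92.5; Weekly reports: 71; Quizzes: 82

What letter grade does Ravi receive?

Capstone score 69.5 ≥ 45: minimum met.
Weighted total:
  Studio work 100 × 0.11 = 11
  Capstone 69.5 × 0.09 = 6.255
  Practicals 100 × 0.05 = 5
  Reflections 65 × 0.2 = 13
  Portfolio 57 × 0.1 = 5.7
  Homework 92.5 × 0.05 = 4.625
  Weekly reports 71 × 0.11 = 7.81
  Quizzes 82 × 0.29 = 23.78
Sum = 77.17
77.17 is ≥ 77 and < 80 → C+

C+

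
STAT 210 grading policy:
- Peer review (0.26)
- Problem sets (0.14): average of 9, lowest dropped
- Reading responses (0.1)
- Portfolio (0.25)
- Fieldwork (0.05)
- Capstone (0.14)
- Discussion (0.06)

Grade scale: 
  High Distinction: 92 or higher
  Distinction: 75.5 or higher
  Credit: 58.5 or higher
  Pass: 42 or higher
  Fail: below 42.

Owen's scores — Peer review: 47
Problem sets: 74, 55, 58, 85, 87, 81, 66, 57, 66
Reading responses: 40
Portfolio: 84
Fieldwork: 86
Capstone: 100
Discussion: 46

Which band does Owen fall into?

Problem sets: drop 55 → average of remaining 8 = 574/8 = 71.75
Weighted total:
  Peer review 47 × 0.26 = 12.22
  Problem sets 71.75 × 0.14 = 10.045
  Reading responses 40 × 0.1 = 4
  Portfolio 84 × 0.25 = 21
  Fieldwork 86 × 0.05 = 4.3
  Capstone 100 × 0.14 = 14
  Discussion 46 × 0.06 = 2.76
Sum = 68.325
68.325 is ≥ 58.5 and < 75.5 → Credit

Credit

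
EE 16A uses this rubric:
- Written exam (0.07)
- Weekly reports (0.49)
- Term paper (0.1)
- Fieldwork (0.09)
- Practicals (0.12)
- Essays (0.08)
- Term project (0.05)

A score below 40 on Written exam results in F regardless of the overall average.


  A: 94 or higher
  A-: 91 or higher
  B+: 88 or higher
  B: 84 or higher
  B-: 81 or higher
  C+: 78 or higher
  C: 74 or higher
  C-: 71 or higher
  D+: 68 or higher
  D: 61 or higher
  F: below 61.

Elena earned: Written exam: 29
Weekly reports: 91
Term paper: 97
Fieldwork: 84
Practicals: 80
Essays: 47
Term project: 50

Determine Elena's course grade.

F

Written exam score 29 < 40: minimum not met.
Weighted total:
  Written exam 29 × 0.07 = 2.03
  Weekly reports 91 × 0.49 = 44.59
  Term paper 97 × 0.1 = 9.7
  Fieldwork 84 × 0.09 = 7.56
  Practicals 80 × 0.12 = 9.6
  Essays 47 × 0.08 = 3.76
  Term project 50 × 0.05 = 2.5
Sum = 79.74
Because the Written exam minimum was not met, the result is F.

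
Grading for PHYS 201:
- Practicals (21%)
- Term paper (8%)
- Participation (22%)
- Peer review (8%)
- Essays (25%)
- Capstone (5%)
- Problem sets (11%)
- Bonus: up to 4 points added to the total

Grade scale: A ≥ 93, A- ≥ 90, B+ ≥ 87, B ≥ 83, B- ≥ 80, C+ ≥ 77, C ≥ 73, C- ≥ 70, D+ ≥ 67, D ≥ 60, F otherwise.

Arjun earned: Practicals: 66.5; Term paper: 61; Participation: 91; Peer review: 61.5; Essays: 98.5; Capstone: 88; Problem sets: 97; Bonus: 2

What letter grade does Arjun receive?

Weighted total:
  Practicals 66.5 × 0.21 = 13.965
  Term paper 61 × 0.08 = 4.88
  Participation 91 × 0.22 = 20.02
  Peer review 61.5 × 0.08 = 4.92
  Essays 98.5 × 0.25 = 24.625
  Capstone 88 × 0.05 = 4.4
  Problem sets 97 × 0.11 = 10.67
Sum = 83.48
Bonus: 83.48 + 2 = 85.48
85.48 is ≥ 83 and < 87 → B

B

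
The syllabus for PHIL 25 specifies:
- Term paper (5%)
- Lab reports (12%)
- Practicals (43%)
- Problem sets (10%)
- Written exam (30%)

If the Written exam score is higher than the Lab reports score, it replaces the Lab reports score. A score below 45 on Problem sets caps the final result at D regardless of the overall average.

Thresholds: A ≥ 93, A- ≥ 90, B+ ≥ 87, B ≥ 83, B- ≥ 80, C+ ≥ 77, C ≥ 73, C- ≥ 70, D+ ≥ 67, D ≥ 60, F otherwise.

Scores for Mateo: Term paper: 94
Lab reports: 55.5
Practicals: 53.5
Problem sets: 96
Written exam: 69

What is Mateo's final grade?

Written exam (69) > Lab reports (55.5), so Lab reports counts as 69.
Problem sets score 96 ≥ 45: minimum met.
Weighted total:
  Term paper 94 × 0.05 = 4.7
  Lab reports 69 × 0.12 = 8.28
  Practicals 53.5 × 0.43 = 23.005
  Problem sets 96 × 0.1 = 9.6
  Written exam 69 × 0.3 = 20.7
Sum = 66.285
66.285 is ≥ 60 and < 67 → D

D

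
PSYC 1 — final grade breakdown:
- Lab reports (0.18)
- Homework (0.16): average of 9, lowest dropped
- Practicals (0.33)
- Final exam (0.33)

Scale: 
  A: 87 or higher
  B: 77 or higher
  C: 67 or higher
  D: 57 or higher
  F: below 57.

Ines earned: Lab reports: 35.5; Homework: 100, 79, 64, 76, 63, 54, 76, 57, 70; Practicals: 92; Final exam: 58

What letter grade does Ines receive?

C

Homework: drop 54 → average of remaining 8 = 585/8 = 73.125
Weighted total:
  Lab reports 35.5 × 0.18 = 6.39
  Homework 73.125 × 0.16 = 11.7
  Practicals 92 × 0.33 = 30.36
  Final exam 58 × 0.33 = 19.14
Sum = 67.59
67.59 is ≥ 67 and < 77 → C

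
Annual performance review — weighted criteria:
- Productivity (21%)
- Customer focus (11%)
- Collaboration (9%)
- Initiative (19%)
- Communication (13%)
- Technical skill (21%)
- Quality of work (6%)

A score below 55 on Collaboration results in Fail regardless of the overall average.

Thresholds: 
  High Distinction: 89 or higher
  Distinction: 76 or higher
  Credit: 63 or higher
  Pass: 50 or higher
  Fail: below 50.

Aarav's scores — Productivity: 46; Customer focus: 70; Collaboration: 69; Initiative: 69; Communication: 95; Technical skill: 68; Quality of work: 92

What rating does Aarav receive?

Credit

Collaboration score 69 ≥ 55: minimum met.
Weighted total:
  Productivity 46 × 0.21 = 9.66
  Customer focus 70 × 0.11 = 7.7
  Collaboration 69 × 0.09 = 6.21
  Initiative 69 × 0.19 = 13.11
  Communication 95 × 0.13 = 12.35
  Technical skill 68 × 0.21 = 14.28
  Quality of work 92 × 0.06 = 5.52
Sum = 68.83
68.83 is ≥ 63 and < 76 → Credit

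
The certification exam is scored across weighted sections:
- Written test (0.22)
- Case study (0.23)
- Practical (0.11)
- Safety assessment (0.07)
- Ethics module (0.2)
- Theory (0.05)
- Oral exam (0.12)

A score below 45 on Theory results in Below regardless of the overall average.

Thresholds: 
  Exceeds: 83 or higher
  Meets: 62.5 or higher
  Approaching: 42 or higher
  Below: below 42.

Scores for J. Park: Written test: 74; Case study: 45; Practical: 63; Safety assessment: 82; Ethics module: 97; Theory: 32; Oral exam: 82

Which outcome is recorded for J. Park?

Theory score 32 < 45: minimum not met.
Weighted total:
  Written test 74 × 0.22 = 16.28
  Case study 45 × 0.23 = 10.35
  Practical 63 × 0.11 = 6.93
  Safety assessment 82 × 0.07 = 5.74
  Ethics module 97 × 0.2 = 19.4
  Theory 32 × 0.05 = 1.6
  Oral exam 82 × 0.12 = 9.84
Sum = 70.14
Because the Theory minimum was not met, the result is Below.

Below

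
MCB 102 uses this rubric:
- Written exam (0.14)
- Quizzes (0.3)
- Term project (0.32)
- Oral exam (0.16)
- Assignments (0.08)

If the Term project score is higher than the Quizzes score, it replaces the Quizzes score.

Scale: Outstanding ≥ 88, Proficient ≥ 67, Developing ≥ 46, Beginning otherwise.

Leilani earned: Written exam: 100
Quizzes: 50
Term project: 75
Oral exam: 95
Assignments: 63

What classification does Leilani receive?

Term project (75) > Quizzes (50), so Quizzes counts as 75.
Weighted total:
  Written exam 100 × 0.14 = 14
  Quizzes 75 × 0.3 = 22.5
  Term project 75 × 0.32 = 24
  Oral exam 95 × 0.16 = 15.2
  Assignments 63 × 0.08 = 5.04
Sum = 80.74
80.74 is ≥ 67 and < 88 → Proficient

Proficient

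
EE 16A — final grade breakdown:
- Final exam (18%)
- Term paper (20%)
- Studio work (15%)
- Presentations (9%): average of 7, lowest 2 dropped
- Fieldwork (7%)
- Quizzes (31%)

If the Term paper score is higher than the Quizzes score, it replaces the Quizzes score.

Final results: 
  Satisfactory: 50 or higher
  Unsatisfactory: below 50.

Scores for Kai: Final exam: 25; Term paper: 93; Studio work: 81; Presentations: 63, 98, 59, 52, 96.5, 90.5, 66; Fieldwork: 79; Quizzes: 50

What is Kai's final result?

Presentations: drop 52, 59 → average of remaining 5 = 414/5 = 82.8
Term paper (93) > Quizzes (50), so Quizzes counts as 93.
Weighted total:
  Final exam 25 × 0.18 = 4.5
  Term paper 93 × 0.2 = 18.6
  Studio work 81 × 0.15 = 12.15
  Presentations 82.8 × 0.09 = 7.452
  Fieldwork 79 × 0.07 = 5.53
  Quizzes 93 × 0.31 = 28.83
Sum = 77.062
77.062 ≥ 50 → Satisfactory

Satisfactory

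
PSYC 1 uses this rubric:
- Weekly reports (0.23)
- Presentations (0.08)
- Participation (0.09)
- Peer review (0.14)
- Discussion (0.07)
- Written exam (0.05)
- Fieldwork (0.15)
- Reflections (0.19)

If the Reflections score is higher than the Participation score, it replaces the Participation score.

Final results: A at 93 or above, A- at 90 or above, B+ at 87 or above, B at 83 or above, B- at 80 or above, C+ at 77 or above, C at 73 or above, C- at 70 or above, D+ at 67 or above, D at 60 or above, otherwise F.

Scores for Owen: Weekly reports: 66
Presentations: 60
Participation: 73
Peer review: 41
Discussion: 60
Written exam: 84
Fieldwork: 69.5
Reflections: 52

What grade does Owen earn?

Reflections (52) ≤ Participation (73), so Participation stays at 73.
Weighted total:
  Weekly reports 66 × 0.23 = 15.18
  Presentations 60 × 0.08 = 4.8
  Participation 73 × 0.09 = 6.57
  Peer review 41 × 0.14 = 5.74
  Discussion 60 × 0.07 = 4.2
  Written exam 84 × 0.05 = 4.2
  Fieldwork 69.5 × 0.15 = 10.425
  Reflections 52 × 0.19 = 9.88
Sum = 60.995
60.995 is ≥ 60 and < 67 → D

D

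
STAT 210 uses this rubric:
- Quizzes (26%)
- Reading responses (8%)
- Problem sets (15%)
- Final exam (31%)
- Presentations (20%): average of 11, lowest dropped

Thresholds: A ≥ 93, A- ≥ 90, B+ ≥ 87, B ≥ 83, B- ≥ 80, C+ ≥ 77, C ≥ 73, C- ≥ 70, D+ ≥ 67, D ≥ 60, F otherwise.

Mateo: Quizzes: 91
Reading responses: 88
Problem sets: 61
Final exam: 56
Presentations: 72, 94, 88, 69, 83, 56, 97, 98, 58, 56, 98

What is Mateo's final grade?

C

Presentations: drop 56 → average of remaining 10 = 813/10 = 81.3
Weighted total:
  Quizzes 91 × 0.26 = 23.66
  Reading responses 88 × 0.08 = 7.04
  Problem sets 61 × 0.15 = 9.15
  Final exam 56 × 0.31 = 17.36
  Presentations 81.3 × 0.2 = 16.26
Sum = 73.47
73.47 is ≥ 73 and < 77 → C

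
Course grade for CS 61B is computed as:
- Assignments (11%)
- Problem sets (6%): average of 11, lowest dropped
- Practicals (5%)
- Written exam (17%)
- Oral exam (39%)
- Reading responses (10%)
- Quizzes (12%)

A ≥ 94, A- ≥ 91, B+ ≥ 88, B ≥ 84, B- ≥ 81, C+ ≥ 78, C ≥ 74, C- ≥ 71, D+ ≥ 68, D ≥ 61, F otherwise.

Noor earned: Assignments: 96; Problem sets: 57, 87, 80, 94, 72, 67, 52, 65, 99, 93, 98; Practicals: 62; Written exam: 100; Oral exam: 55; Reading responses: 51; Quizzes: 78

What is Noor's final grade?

C-

Problem sets: drop 52 → average of remaining 10 = 812/10 = 81.2
Weighted total:
  Assignments 96 × 0.11 = 10.56
  Problem sets 81.2 × 0.06 = 4.872
  Practicals 62 × 0.05 = 3.1
  Written exam 100 × 0.17 = 17
  Oral exam 55 × 0.39 = 21.45
  Reading responses 51 × 0.1 = 5.1
  Quizzes 78 × 0.12 = 9.36
Sum = 71.442
71.442 is ≥ 71 and < 74 → C-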